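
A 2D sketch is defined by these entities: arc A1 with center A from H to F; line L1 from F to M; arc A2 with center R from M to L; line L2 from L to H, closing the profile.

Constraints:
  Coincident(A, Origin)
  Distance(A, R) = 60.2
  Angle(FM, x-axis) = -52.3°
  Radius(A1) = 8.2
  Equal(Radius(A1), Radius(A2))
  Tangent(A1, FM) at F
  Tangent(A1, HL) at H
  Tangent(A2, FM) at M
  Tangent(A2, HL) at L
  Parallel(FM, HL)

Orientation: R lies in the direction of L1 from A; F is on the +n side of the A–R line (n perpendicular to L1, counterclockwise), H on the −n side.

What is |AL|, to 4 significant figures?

60.76

The slot axis is L1's direction at -52.3°, so u = (cos -52.3°, sin -52.3°) = (0.6115, -0.7912) and n = (−sin -52.3°, cos -52.3°) = (0.7912, 0.6115). A is at the origin and R lies 60.2 along u from A, so R = 60.2·u = (36.81, -47.63). Tangency of A1 to both parallel lines with radius 8.2 puts F and H at A ± 8.2·n: F = (6.488, 5.015), H = (-6.488, -5.015). Equal radii place M and L the same way about R: M = R + 8.2·n = (43.30, -42.62), L = R − 8.2·n = (30.33, -52.65). Then |AL| = |L − A| = 60.76.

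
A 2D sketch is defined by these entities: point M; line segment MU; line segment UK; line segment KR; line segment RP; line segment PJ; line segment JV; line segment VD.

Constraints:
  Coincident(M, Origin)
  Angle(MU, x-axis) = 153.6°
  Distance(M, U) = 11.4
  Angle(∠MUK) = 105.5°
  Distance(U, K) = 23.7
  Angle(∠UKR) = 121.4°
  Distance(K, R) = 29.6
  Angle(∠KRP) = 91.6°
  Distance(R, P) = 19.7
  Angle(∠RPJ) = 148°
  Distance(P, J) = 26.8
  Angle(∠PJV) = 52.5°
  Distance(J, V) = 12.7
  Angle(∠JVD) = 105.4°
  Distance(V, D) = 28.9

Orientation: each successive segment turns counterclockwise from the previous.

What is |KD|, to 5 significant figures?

37.250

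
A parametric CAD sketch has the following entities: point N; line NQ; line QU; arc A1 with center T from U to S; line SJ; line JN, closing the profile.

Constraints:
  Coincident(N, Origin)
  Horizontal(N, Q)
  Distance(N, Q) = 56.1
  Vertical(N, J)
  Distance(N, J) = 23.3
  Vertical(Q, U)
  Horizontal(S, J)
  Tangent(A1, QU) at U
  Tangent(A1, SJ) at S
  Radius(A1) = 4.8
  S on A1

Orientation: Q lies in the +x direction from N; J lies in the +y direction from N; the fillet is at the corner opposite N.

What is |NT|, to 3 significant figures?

54.5

N and J share the same x with |NJ| = 23.3 and J on the +y side, so J = (0.00, 23.3). The virtual corner opposite N is at (56.1, 23.3). Tangency of A1 to QU means the radius TU is perpendicular to QU and tangency of A1 to SJ means the radius TS is perpendicular to SJ, with radius 4.8, so the center T sits 4.8 in from both sides at T = (51.3, 18.5). Then |NT| = |T − N| = 54.5.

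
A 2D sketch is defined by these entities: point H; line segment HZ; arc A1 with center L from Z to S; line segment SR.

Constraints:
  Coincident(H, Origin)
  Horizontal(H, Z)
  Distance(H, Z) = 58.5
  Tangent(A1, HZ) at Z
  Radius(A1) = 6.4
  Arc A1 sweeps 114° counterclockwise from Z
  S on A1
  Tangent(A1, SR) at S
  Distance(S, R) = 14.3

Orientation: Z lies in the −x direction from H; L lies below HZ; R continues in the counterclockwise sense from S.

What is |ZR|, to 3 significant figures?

22.1

H is at the origin; H and Z share the same y with |HZ| = 58.5 and Z on the −x side, so Z = (-58.5, 0.00). The tangent condition forces LZ to be normal to HZ, so L = Z + (0, -6.4) = (-58.5, -6.40). On A1, Z sits at bearing 90° from L; a 114° counterclockwise sweep puts S at bearing 204°, so S = L + 6.4·(cos 204°, sin 204°) = (-64.3, -9.00). Tangency of A1 to SR means the radius LS is perpendicular to SR, so SR runs along (−sin 204°, cos 204°); with |SR| = 14.3, R = (-58.5, -22.1). Then |ZR| = |R − Z| = 22.1.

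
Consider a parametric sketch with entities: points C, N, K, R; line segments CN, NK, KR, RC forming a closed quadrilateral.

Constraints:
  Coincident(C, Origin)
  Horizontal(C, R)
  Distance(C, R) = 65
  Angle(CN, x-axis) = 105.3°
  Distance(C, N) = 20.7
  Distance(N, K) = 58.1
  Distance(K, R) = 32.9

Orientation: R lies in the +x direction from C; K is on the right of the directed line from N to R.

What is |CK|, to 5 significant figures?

42.271

C is at the origin; CR is horizontal with |CR| = 65.0 and R in +x, so R = (65.0, 0). CN runs at 105.3° with |CN| = 20.7, so N = (-5.4622, 19.966). K is determined by |NK| = 58.1 and |KR| = 32.9 together: it lies at the intersection of circle(N, 58.1) and circle(R, 32.9). With |NR| = 73.236, the foot of the radical line on NR is 52.274 from N and the perpendicular offset is √(58.1² − 52.274²) = 25.357. Taking the right-of-NR solution: K = (37.919, -18.682).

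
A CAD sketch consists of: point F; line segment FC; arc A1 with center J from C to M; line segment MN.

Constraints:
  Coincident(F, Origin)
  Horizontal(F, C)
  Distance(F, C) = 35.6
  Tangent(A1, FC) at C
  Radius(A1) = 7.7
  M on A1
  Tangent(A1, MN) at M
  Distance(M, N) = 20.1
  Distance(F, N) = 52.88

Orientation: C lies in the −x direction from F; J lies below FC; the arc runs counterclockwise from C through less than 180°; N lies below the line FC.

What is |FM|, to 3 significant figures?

43.8

Checks: |JM| = 7.700 ✓; ∠(JM, MN) = 90.00° ✓; |MN| = 20.10 ✓; |FN| = 52.88 ✓.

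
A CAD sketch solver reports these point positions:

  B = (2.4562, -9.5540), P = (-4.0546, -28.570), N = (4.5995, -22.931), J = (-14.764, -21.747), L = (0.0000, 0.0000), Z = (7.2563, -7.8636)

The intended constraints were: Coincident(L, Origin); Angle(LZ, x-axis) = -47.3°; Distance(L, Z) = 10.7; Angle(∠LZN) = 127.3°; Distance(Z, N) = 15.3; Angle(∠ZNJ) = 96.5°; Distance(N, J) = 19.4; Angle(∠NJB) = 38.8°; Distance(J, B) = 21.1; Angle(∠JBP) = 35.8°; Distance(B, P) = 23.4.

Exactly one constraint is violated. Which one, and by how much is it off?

Distance(B, P) = 23.4 — off by 3.30.

L = (0.00, 0.00) ✓; LZ at -47.30° ✓; |LZ| = 10.70 ✓; ∠LZN = 127.3° ✓; |ZN| = 15.30 ✓; ∠ZNJ = 96.50° ✓; |NJ| = 19.40 ✓; ∠NJB = 38.80° ✓; |JB| = 21.10 ✓; ∠JBP = 35.80° ✓; |BP| = 20.10 ✗.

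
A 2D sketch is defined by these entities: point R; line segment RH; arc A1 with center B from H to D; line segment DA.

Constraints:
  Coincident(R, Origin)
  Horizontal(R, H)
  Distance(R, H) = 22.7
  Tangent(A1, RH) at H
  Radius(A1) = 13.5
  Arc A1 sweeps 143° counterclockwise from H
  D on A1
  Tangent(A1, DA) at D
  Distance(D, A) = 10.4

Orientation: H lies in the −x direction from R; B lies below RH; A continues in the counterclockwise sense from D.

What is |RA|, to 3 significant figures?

37.9

On A1, H sits at bearing 90° from B; a 143° counterclockwise sweep puts D at bearing 233°, so D = B + 13.5·(cos 233°, sin 233°) = (-30.8, -24.3). The tangent condition forces BD to be normal to DA, so DA runs along (−sin 233°, cos 233°); with |DA| = 10.4, A = (-22.5, -30.5). Then |RA| = |A − R| = 37.9.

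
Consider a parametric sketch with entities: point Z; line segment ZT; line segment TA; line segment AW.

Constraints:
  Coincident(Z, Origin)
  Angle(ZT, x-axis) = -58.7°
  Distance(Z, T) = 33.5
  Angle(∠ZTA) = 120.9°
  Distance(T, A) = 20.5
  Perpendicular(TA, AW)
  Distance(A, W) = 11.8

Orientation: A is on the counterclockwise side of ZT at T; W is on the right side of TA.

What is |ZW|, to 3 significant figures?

55.4

∠ZTA = 120.9°, so TA runs at -58.7° + (180° − 120.9°) = 0.400° from the x-axis; with |TA| = 20.5, A = T + 20.5·(cos 0.400°, sin 0.400°) = (37.9, -28.5). The perpendicularity gives AW at right angles to TA; with |AW| = 11.8 on the right of TA, W = A + 11.8·(0.00698, -1.00) = (38.0, -40.3). Then |ZW| = |W − Z| = 55.4.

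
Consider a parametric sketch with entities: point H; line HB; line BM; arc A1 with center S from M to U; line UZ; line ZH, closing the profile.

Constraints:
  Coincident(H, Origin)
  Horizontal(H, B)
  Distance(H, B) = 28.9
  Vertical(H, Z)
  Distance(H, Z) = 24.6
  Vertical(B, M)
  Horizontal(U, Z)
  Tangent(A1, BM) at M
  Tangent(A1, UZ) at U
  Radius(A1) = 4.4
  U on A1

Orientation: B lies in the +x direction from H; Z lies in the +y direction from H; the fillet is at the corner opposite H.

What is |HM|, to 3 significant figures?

35.3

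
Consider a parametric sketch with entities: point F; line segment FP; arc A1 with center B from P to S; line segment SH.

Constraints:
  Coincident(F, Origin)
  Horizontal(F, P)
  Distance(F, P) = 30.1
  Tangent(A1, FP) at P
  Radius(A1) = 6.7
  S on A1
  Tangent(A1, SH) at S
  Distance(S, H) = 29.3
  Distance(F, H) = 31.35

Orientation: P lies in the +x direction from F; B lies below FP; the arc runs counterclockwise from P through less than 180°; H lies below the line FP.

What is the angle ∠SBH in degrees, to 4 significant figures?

77.12°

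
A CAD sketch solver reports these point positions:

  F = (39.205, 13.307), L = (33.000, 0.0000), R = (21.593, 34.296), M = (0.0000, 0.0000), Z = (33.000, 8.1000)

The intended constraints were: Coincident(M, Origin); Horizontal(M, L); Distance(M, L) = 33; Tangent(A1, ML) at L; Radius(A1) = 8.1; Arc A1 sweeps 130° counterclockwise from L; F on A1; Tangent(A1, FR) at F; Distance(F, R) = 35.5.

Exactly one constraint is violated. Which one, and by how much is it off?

Distance(F, R) = 35.5 — off by 8.10.

M = (0.00, 0.00) ✓; M.y = 0.00, L.y = 0.00 ✓; |ML| = 33.00 ✓; ∠(ZL, LM) = 90.00° ✓; |ZL| = 8.100 ✓; bearing(Z→F) − bearing(Z→L) = 130.0° ✓; |ZF| = 8.100 ✓; ∠(ZF, FR) = 90.00° ✓; |FR| = 27.40 ✗.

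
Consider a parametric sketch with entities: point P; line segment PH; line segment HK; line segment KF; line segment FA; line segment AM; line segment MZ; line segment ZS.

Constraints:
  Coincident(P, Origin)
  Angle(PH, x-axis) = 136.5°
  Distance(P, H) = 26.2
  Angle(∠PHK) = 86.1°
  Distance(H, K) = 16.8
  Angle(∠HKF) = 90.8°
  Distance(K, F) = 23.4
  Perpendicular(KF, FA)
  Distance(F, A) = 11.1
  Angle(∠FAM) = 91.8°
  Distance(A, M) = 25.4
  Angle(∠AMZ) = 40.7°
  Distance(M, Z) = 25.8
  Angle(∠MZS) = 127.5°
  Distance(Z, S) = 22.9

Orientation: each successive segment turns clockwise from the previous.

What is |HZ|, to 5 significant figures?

28.229

P is at the origin; PH runs at 136.5° with length 26.2, so H = (-19.005, 18.035). ∠PHK = 86.1° gives HK at 42.600° from the x-axis; with |HK| = 16.8, K = (-6.6384, 29.406). ∠HKF = 90.8° gives KF at -46.600° from the x-axis; with |KF| = 23.4, F = (9.4395, 12.405). KF is perpendicular to FA, so FA runs at -136.60°; with |FA| = 11.1, A = (1.3745, 4.7779). ∠FAM = 91.8° gives AM at 135.20° from the x-axis; with |AM| = 25.4, M = (-16.649, 22.676). ∠AMZ = 40.7° gives MZ at -4.1000° from the x-axis; with |MZ| = 25.8, Z = (9.0854, 20.831). Then |HZ| = |Z − H| = 28.229.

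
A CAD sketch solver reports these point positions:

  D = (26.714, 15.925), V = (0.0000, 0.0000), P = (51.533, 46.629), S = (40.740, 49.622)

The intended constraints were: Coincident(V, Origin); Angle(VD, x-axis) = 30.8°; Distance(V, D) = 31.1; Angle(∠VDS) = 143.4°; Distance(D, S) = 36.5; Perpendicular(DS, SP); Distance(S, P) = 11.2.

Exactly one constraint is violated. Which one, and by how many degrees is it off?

Perpendicular(DS, SP) — off by 7.10°.

V = (0.00, 0.00) ✓; VD at 30.80° ✓; |VD| = 31.10 ✓; ∠VDS = 143.4° ✓; |DS| = 36.50 ✓; ∠(DS, SP) = 82.90° ✗; |SP| = 11.20 ✓.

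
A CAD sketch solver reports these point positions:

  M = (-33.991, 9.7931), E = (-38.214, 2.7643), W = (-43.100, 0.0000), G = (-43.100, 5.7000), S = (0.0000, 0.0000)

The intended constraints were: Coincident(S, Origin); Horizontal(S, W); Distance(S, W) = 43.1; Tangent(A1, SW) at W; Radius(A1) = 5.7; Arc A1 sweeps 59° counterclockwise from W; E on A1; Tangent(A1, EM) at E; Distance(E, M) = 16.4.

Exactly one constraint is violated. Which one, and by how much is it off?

Distance(E, M) = 16.4 — off by 8.20.

S = (0.00, 0.00) ✓; S.y = 0.00, W.y = 0.00 ✓; |SW| = 43.10 ✓; ∠(GW, WS) = 90.00° ✓; |GW| = 5.700 ✓; bearing(G→E) − bearing(G→W) = 59.00° ✓; |GE| = 5.700 ✓; ∠(GE, EM) = 90.00° ✓; |EM| = 8.200 ✗.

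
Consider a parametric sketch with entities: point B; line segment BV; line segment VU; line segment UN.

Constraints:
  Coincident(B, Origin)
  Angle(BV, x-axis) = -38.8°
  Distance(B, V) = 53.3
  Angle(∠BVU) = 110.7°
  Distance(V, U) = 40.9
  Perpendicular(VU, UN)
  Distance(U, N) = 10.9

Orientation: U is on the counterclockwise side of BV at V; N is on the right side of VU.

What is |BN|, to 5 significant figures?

85.209

∠BVU = 110.7°, so VU runs at -38.8° + (180° − 110.7°) = 30.500° from the x-axis; with |VU| = 40.9, U = V + 40.9·(cos 30.500°, sin 30.500°) = (76.779, -12.640). VU ⟂ UN; with |UN| = 10.9 on the right of VU, N = U + 10.9·(0.50754, -0.86163) = (82.312, -22.031). Then |BN| = |N − B| = 85.209.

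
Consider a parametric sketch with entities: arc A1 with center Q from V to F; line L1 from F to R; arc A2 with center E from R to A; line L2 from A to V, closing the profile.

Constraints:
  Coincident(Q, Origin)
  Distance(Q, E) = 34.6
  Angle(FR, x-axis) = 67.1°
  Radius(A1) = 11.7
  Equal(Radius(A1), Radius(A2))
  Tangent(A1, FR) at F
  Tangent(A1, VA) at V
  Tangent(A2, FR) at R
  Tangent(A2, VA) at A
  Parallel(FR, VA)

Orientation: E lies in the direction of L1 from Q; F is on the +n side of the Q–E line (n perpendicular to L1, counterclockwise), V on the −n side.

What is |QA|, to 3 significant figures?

36.5

Tangency of A1 to both parallel lines with radius 11.7 puts F and V at Q ± 11.7·n: F = (-10.8, 4.55), V = (10.8, -4.55). Equal radii place R and A the same way about E: R = E + 11.7·n = (2.69, 36.4), A = E − 11.7·n = (24.2, 27.3). Then |QA| = |A − Q| = 36.5.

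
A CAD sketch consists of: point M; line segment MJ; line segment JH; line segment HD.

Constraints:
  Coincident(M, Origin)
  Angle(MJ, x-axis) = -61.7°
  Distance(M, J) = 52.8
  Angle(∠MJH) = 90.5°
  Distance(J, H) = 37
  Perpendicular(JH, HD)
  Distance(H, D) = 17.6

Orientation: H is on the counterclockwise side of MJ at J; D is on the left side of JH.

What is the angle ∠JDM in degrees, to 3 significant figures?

68.7°

M is at the origin; MJ runs at -61.7° with length 52.8, so J = 52.8·(cos -61.7°, sin -61.7°) = (25.0, -46.5). ∠MJH = 90.5°, so JH runs at -61.7° + (180° − 90.5°) = 27.8° from the x-axis; with |JH| = 37.0, H = J + 37.0·(cos 27.8°, sin 27.8°) = (57.8, -29.2). The perpendicularity gives HD at right angles to JH; with |HD| = 17.6 on the left of JH, D = H + 17.6·(-0.466, 0.885) = (49.6, -13.7). Then cos ∠JDM = DJ·DM / (|DJ||DM|), giving 68.7°.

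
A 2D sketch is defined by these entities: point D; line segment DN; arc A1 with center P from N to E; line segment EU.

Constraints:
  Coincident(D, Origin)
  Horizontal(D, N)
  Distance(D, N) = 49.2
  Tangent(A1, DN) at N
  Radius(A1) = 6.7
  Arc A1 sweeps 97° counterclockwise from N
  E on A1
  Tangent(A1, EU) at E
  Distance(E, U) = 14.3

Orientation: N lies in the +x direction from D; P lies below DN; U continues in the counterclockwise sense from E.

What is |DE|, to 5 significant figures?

43.209

The tangent condition forces PN to be normal to DN, so P = N + (0, -6.7) = (49.200, -6.7000). On A1, N sits at bearing 90° from P; a 97° counterclockwise sweep puts E at bearing 187°, so E = P + 6.7·(cos 187°, sin 187°) = (42.550, -7.5165). Then |DE| = |E − D| = 43.209.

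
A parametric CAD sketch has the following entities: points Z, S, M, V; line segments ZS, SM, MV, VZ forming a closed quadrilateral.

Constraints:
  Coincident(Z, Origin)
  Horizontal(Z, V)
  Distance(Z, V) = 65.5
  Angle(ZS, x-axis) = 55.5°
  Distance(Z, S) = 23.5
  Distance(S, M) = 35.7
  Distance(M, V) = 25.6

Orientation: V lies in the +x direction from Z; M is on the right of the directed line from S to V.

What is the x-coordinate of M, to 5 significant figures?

40.228

Z is at the origin; ZV is horizontal with |ZV| = 65.5 and V in +x, so V = (65.5, 0). ZS runs at 55.5° with |ZS| = 23.5, so S = (13.311, 19.367). M is determined by |SM| = 35.7 and |MV| = 25.6 together: it lies at the intersection of circle(S, 35.7) and circle(V, 25.6). With |SV| = 55.667, the foot of the radical line on SV is 33.395 from S and the perpendicular offset is √(35.7² − 33.395²) = 12.621. Taking the right-of-SV solution: M = (40.228, -4.0840).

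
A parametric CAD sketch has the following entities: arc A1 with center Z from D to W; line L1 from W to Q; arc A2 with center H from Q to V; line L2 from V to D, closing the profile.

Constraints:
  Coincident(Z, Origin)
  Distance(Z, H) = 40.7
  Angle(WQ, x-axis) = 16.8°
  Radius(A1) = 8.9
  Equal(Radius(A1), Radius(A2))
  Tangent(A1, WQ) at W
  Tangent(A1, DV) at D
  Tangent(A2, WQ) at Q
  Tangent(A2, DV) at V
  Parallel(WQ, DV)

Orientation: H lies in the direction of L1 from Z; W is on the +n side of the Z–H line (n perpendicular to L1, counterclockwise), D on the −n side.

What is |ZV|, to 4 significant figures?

41.66

The slot axis is L1's direction at 16.8°, so u = (cos 16.8°, sin 16.8°) = (0.9573, 0.2890) and n = (−sin 16.8°, cos 16.8°) = (-0.2890, 0.9573). Z is at the origin and H lies 40.7 along u from Z, so H = 40.7·u = (38.96, 11.76). Tangency of A1 to both parallel lines with radius 8.9 puts W and D at Z ± 8.9·n: W = (-2.572, 8.520), D = (2.572, -8.520). Equal radii place Q and V the same way about H: Q = H + 8.9·n = (36.39, 20.28), V = H − 8.9·n = (41.54, 3.243). Then |ZV| = |V − Z| = 41.66.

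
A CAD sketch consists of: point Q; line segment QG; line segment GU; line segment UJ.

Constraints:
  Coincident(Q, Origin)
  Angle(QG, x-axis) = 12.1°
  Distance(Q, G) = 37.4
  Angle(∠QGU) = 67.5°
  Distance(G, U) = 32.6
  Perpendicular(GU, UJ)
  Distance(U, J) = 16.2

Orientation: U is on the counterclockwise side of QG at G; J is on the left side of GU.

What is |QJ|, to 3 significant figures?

25.9

Q is at the origin; QG runs at 12.1° with length 37.4, so G = 37.4·(cos 12.1°, sin 12.1°) = (36.6, 7.84). ∠QGU = 67.5°, so GU runs at 12.1° + (180° − 67.5°) = 125° from the x-axis; with |GU| = 32.6, U = G + 32.6·(cos 125°, sin 125°) = (18.1, 34.7). GU is perpendicular to UJ; with |UJ| = 16.2 on the left of GU, J = U + 16.2·(-0.823, -0.568) = (4.72, 25.5). Then |QJ| = |J − Q| = 25.9.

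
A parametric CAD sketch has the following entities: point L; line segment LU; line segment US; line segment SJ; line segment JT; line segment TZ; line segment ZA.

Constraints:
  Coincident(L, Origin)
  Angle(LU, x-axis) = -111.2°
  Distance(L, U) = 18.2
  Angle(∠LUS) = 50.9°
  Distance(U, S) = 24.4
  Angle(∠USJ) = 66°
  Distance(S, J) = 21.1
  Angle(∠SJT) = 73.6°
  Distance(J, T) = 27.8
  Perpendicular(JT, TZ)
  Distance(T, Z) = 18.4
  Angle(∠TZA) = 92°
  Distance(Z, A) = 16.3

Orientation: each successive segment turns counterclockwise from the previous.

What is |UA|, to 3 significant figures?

19.5

L is at the origin; LU runs at -111.2° with length 18.2, so U = (-6.58, -17.0). ∠LUS = 50.9° gives US at 17.9° from the x-axis; with |US| = 24.4, S = (16.6, -9.47). ∠USJ = 66.0° gives SJ at 132° from the x-axis; with |SJ| = 21.1, J = (2.55, 6.24). ∠SJT = 73.6° gives JT at -122° from the x-axis; with |JT| = 27.8, T = (-12.1, -17.4). JT is perpendicular to TZ, so TZ runs at -31.7°; with |TZ| = 18.4, Z = (3.59, -27.1). ∠TZA = 92.0° gives ZA at 56.3° from the x-axis; with |ZA| = 16.3, A = (12.6, -13.5). Then |UA| = |A − U| = 19.5.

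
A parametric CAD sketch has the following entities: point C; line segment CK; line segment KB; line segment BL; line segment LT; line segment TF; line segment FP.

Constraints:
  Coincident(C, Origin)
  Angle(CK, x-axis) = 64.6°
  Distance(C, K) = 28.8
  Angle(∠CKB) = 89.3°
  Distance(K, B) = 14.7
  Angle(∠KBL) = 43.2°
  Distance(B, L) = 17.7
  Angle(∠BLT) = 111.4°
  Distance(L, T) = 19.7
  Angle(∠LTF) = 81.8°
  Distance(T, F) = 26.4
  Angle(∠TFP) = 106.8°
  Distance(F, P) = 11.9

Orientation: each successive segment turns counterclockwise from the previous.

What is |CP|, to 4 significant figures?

44.73

∠LTF = 81.8° gives TF at 98.90° from the x-axis; with |TF| = 26.4, F = (21.27, 42.08). ∠TFP = 106.8° gives FP at 172.1° from the x-axis; with |FP| = 11.9, P = (9.485, 43.72). Then |CP| = |P − C| = 44.73.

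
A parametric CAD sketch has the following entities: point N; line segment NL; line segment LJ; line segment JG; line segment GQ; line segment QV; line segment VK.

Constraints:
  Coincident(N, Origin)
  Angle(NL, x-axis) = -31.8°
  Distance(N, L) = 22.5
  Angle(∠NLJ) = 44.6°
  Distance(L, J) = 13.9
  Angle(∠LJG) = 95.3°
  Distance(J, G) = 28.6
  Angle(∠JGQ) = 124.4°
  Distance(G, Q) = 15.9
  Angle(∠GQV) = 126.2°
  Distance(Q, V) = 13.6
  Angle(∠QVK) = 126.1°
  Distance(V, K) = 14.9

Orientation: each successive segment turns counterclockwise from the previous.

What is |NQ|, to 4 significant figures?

25.66

N is at the origin; NL runs at -31.8° with length 22.5, so L = (19.12, -11.86). ∠NLJ = 44.6° gives LJ at 103.6° from the x-axis; with |LJ| = 13.9, J = (15.85, 1.654). ∠LJG = 95.3° gives JG at -171.7° from the x-axis; with |JG| = 28.6, G = (-12.45, -2.475). ∠JGQ = 124.4° gives GQ at -116.1° from the x-axis; with |GQ| = 15.9, Q = (-19.44, -16.75). Then |NQ| = |Q − N| = 25.66.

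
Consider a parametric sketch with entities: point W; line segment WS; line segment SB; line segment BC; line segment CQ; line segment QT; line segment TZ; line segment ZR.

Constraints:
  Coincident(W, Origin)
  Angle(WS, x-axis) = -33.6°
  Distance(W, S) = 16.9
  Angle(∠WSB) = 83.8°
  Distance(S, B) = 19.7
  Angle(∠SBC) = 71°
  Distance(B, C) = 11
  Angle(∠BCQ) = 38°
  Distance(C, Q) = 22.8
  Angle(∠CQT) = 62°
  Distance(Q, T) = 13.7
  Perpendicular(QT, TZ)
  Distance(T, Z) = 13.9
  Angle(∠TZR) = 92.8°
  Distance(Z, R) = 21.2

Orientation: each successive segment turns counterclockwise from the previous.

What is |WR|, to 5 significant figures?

14.655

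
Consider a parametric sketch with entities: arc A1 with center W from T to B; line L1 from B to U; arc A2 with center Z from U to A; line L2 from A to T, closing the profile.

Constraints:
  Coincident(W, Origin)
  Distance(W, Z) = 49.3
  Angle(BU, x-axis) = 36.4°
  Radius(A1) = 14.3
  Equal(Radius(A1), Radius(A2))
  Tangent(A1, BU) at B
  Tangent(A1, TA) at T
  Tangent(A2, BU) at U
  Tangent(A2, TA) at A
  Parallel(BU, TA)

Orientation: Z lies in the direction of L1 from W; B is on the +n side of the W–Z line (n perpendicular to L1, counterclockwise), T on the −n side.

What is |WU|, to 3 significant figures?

51.3

The slot axis is L1's direction at 36.4°, so u = (cos 36.4°, sin 36.4°) = (0.805, 0.593) and n = (−sin 36.4°, cos 36.4°) = (-0.593, 0.805). W is at the origin and Z lies 49.3 along u from W, so Z = 49.3·u = (39.7, 29.3). Tangency of A1 to both parallel lines with radius 14.3 puts B and T at W ± 14.3·n: B = (-8.49, 11.5), T = (8.49, -11.5). Equal radii place U and A the same way about Z: U = Z + 14.3·n = (31.2, 40.8), A = Z − 14.3·n = (48.2, 17.7). Then |WU| = |U − W| = 51.3.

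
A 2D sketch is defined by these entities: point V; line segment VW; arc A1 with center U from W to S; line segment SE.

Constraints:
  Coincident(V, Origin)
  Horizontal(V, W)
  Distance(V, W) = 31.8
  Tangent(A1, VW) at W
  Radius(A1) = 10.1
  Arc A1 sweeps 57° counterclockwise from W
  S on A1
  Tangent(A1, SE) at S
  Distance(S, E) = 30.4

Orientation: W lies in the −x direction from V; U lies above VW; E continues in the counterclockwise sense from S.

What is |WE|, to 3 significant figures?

39.1

V is at the origin; V and W share the same y with |VW| = 31.8 and W on the −x side, so W = (-31.8, 0.00). A1 meets VW tangentially, so UW is at right angles to VW, so U = W + (0, 10.1) = (-31.8, 10.1). On A1, W sits at bearing -90° from U; a 57° counterclockwise sweep puts S at bearing -33°, so S = U + 10.1·(cos -33°, sin -33°) = (-23.3, 4.60). The tangent condition forces US to be normal to SE, so SE runs along (−sin -33°, cos -33°); with |SE| = 30.4, E = (-6.77, 30.1). Then |WE| = |E − W| = 39.1.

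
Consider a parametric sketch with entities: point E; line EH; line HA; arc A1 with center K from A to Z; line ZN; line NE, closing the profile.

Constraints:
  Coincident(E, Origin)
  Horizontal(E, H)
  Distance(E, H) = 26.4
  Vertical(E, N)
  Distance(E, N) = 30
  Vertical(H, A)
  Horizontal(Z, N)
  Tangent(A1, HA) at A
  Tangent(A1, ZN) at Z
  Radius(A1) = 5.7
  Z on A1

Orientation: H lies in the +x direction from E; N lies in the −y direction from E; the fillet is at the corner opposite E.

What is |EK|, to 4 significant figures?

31.92

E is at the origin; EH is horizontal with |EH| = 26.4 and H on the +x side, so H = (26.40, 0.000). EN is vertical with |EN| = 30.0 and N on the −y side, so N = (0.000, -30.00). The virtual corner opposite E is at (26.40, -30.00). A1 meets HA tangentially, so KA is at right angles to HA and tangency of A1 to ZN means the radius KZ is perpendicular to ZN, with radius 5.7, so the center K sits 5.7 in from both sides at K = (20.70, -24.30). Then |EK| = |K − E| = 31.92.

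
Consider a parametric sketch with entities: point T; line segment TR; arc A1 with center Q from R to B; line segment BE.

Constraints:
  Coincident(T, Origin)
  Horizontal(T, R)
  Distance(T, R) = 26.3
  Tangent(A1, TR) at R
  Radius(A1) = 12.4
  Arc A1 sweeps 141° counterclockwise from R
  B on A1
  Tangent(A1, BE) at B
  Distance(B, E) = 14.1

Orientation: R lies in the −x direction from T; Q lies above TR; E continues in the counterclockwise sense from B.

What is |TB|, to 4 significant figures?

28.77

T is at the origin; T and R share the same y with |TR| = 26.3 and R on the −x side, so R = (-26.30, 0.000). Tangency of A1 to TR means the radius QR is perpendicular to TR, so Q = R + (0, 12.4) = (-26.30, 12.40). On A1, R sits at bearing -90° from Q; a 141° counterclockwise sweep puts B at bearing 51°, so B = Q + 12.4·(cos 51°, sin 51°) = (-18.50, 22.04). Then |TB| = |B − T| = 28.77.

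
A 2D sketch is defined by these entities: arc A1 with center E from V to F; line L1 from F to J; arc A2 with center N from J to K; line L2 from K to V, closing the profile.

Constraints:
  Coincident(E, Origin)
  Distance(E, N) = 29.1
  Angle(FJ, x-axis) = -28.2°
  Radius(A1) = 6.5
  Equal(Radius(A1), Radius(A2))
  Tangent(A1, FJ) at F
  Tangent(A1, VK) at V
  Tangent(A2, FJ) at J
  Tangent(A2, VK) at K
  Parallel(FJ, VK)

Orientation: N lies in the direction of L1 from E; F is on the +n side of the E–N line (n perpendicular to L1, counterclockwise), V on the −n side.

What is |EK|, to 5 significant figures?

29.817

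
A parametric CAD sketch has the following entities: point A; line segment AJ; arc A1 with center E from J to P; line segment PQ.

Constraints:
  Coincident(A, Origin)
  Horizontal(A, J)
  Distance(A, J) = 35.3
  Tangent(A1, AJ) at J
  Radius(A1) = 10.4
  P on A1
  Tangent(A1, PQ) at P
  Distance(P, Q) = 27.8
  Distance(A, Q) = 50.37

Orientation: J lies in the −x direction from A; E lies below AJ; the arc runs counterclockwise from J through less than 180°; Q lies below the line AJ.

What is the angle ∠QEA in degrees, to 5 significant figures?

97.943°

Checks: |EP| = 10.40 ✓; ∠(EP, PQ) = 90.00° ✓; |PQ| = 27.80 ✓; |AQ| = 50.37 ✓.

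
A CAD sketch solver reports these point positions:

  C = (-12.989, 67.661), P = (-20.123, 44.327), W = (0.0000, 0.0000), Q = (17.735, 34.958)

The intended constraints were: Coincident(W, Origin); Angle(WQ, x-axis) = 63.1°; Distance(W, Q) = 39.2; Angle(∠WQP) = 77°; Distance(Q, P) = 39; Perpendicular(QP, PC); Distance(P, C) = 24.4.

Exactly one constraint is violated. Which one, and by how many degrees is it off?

Perpendicular(QP, PC) — off by 3.10°.

W = (0.00, 0.00) ✓; WQ at 63.10° ✓; |WQ| = 39.20 ✓; ∠WQP = 77.00° ✓; |QP| = 39.00 ✓; ∠(QP, PC) = 93.10° ✗; |PC| = 24.40 ✓.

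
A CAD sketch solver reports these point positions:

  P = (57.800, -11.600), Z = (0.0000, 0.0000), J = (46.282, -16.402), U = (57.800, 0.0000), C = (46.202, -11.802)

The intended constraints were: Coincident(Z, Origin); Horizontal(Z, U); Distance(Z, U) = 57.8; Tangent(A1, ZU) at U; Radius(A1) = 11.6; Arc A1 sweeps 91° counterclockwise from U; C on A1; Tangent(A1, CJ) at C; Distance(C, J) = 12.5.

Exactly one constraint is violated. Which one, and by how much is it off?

Distance(C, J) = 12.5 — off by 7.90.

Z = (0.00, 0.00) ✓; Z.y = 0.00, U.y = 0.00 ✓; |ZU| = 57.80 ✓; ∠(PU, UZ) = 90.00° ✓; |PU| = 11.60 ✓; bearing(P→C) − bearing(P→U) = 91.00° ✓; |PC| = 11.60 ✓; ∠(PC, CJ) = 90.00° ✓; |CJ| = 4.601 ✗.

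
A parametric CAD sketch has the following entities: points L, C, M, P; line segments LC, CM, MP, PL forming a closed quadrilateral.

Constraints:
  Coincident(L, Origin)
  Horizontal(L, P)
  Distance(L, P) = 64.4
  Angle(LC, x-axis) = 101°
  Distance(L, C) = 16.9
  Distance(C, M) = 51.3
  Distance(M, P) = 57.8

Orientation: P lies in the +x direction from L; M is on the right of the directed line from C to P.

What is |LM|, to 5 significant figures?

34.829

Checks: |CM| = 51.30 ✓; |MP| = 57.80 ✓.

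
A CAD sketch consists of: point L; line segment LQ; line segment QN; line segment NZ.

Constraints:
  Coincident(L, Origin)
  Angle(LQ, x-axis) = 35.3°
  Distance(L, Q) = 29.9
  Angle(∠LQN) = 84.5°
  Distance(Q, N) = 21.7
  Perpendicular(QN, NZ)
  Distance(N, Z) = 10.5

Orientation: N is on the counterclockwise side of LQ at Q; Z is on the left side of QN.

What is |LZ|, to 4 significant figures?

26.94

∠LQN = 84.5°, so QN runs at 35.3° + (180° − 84.5°) = 130.8° from the x-axis; with |QN| = 21.7, N = Q + 21.7·(cos 130.8°, sin 130.8°) = (10.22, 33.70). The perpendicularity gives NZ at right angles to QN; with |NZ| = 10.5 on the left of QN, Z = N + 10.5·(-0.7570, -0.6534) = (2.275, 26.84). Then |LZ| = |Z − L| = 26.94.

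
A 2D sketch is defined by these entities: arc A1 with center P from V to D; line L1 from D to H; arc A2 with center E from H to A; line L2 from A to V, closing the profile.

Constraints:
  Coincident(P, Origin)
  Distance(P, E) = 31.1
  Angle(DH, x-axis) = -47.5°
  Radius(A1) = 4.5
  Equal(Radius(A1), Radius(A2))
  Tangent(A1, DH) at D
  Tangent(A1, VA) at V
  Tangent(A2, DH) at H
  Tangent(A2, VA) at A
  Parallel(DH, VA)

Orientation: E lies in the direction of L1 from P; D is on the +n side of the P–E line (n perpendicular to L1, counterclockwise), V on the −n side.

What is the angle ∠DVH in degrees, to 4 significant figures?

73.86°

The slot axis is L1's direction at -47.5°, so u = (cos -47.5°, sin -47.5°) = (0.6756, -0.7373) and n = (−sin -47.5°, cos -47.5°) = (0.7373, 0.6756). P is at the origin and E lies 31.1 along u from P, so E = 31.1·u = (21.01, -22.93). Tangency of A1 to both parallel lines with radius 4.5 puts D and V at P ± 4.5·n: D = (3.318, 3.040), V = (-3.318, -3.040). Equal radii place H and A the same way about E: H = E + 4.5·n = (24.33, -19.89), A = E − 4.5·n = (17.69, -25.97). Then cos ∠DVH = VD·VH / (|VD||VH|), giving 73.86°.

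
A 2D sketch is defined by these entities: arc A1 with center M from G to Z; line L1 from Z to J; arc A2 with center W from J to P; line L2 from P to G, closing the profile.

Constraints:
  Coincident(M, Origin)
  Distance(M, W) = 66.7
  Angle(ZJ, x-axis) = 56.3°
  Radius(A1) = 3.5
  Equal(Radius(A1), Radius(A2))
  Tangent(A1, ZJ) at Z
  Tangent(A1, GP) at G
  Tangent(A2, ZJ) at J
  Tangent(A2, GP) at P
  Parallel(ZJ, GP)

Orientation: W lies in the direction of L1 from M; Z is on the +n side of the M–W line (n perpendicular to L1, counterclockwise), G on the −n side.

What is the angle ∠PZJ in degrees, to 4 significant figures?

5.991°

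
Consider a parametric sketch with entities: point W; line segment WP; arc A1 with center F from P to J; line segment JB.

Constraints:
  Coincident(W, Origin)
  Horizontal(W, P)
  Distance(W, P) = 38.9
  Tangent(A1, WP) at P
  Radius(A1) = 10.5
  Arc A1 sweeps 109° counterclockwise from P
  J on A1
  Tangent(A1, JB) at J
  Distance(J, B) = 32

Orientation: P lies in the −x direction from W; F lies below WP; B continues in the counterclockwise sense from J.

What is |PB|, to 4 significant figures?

44.18

W is at the origin; WP is horizontal with |WP| = 38.9 and P on the −x side, so P = (-38.90, 0.000). Since A1 is tangent to WP there, FP ⟂ WP, so F = P + (0, -10.5) = (-38.90, -10.50). On A1, P sits at bearing 90° from F; a 109° counterclockwise sweep puts J at bearing 199°, so J = F + 10.5·(cos 199°, sin 199°) = (-48.83, -13.92). The tangent condition forces FJ to be normal to JB, so JB runs along (−sin 199°, cos 199°); with |JB| = 32.0, B = (-38.41, -44.18). Then |PB| = |B − P| = 44.18.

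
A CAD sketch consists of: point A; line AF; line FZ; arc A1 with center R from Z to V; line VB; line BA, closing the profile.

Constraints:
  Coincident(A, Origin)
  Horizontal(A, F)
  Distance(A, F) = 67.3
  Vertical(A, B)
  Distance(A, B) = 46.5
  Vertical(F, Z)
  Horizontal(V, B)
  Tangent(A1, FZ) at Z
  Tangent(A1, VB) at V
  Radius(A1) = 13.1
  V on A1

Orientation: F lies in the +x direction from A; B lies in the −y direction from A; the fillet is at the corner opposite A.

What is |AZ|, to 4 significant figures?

75.13

A is at the origin; AF is horizontal with |AF| = 67.3 and F on the +x side, so F = (67.30, 0.000). A and B share the same x with |AB| = 46.5 and B on the −y side, so B = (0.000, -46.50). The virtual corner opposite A is at (67.30, -46.50). A1 meets FZ tangentially, so RZ is at right angles to FZ and tangency of A1 to VB means the radius RV is perpendicular to VB, with radius 13.1, so the center R sits 13.1 in from both sides at R = (54.20, -33.40). That places the tangent points at Z = (67.30, -33.40) on FZ and V = (54.20, -46.50) on VB. Then |AZ| = |Z − A| = 75.13.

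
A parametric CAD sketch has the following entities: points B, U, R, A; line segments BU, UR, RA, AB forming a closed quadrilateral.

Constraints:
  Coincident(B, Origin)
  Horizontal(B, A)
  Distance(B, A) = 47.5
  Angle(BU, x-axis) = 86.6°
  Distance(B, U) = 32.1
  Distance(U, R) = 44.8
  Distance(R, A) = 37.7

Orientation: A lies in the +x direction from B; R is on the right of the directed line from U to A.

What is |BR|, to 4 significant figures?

16.50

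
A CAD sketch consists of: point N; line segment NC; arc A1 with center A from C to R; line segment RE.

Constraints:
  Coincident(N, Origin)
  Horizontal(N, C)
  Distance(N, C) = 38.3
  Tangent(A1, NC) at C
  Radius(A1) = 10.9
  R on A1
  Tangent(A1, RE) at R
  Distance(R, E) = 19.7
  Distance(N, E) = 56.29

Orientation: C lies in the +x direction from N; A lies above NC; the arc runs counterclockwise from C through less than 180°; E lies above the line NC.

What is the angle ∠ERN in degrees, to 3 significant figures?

96.2°

N is at the origin; NC is horizontal with |NC| = 38.3 and C on the +x side, so C = (38.3, 0.00). Since A1 is tangent to NC there, AC ⟂ NC, so A = C + (0, 10.9) = (38.3, 10.9). Since AR ⟂ RE (tangency), |AE| = √(10.9² + 19.7²) = 22.5 regardless of where R sits on A1. So E lies on both circle(N, 56.29) and circle(A, 22.5); the above-NC intersection is E = (46.4, 31.9). R is the foot of the tangent from E: R = (49.1, 12.4).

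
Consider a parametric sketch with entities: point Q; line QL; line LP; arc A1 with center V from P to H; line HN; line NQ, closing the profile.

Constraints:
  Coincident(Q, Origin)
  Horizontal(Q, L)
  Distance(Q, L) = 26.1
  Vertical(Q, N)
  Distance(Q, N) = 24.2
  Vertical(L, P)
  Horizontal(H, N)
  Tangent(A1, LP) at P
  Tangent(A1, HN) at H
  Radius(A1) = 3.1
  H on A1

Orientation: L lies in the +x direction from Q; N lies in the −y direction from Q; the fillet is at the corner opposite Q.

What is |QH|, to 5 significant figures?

33.386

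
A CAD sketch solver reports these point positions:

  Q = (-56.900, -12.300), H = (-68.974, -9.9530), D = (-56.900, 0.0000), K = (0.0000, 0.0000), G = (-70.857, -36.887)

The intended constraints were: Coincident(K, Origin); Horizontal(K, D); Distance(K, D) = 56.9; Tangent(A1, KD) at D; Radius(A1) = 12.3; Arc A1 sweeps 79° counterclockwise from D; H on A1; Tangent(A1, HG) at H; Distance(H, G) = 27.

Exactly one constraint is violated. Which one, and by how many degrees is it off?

Tangent(A1, HG) at H — off by 7.00°.

K = (0.00, 0.00) ✓; K.y = 0.00, D.y = 0.00 ✓; |KD| = 56.90 ✓; ∠(QD, DK) = 90.00° ✓; |QD| = 12.30 ✓; bearing(Q→H) − bearing(Q→D) = 79.00° ✓; |QH| = 12.30 ✓; ∠(QH, HG) = 83.00° ✗; |HG| = 27.00 ✓.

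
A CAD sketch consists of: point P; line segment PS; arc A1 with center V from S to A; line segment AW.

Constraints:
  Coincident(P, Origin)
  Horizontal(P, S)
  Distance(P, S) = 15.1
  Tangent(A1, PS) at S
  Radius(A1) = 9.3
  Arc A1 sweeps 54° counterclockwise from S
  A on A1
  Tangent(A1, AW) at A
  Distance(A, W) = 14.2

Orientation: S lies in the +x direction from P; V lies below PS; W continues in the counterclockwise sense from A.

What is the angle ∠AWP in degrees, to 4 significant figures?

33.12°

On A1, S sits at bearing 90° from V; a 54° counterclockwise sweep puts A at bearing 144°, so A = V + 9.3·(cos 144°, sin 144°) = (7.576, -3.834). A1 meets AW tangentially, so VA is at right angles to AW, so AW runs along (−sin 144°, cos 144°); with |AW| = 14.2, W = (-0.7704, -15.32). Then cos ∠AWP = WA·WP / (|WA||WP|), giving 33.12°.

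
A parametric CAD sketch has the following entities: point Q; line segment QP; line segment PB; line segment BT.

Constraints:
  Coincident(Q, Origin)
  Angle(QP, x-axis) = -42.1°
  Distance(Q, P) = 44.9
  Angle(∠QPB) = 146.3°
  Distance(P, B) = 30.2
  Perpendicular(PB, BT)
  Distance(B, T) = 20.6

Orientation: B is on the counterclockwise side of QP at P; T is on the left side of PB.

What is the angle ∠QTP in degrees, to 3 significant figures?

38.0°

Q is at the origin; QP runs at -42.1° with length 44.9, so P = 44.9·(cos -42.1°, sin -42.1°) = (33.3, -30.1). ∠QPB = 146.3°, so PB runs at -42.1° + (180° − 146.3°) = -8.40° from the x-axis; with |PB| = 30.2, B = P + 30.2·(cos -8.40°, sin -8.40°) = (63.2, -34.5). PB ⟂ BT; with |BT| = 20.6 on the left of PB, T = B + 20.6·(0.146, 0.989) = (66.2, -14.1). Then cos ∠QTP = TQ·TP / (|TQ||TP|), giving 38.0°.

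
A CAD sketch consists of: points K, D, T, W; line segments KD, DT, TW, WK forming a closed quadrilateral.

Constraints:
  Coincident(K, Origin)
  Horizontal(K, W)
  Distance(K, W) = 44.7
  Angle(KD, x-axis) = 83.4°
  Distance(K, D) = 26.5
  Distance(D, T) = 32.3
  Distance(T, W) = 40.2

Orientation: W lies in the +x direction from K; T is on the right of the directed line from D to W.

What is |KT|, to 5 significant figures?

7.7094

Checks: |DT| = 32.30 ✓; |TW| = 40.20 ✓.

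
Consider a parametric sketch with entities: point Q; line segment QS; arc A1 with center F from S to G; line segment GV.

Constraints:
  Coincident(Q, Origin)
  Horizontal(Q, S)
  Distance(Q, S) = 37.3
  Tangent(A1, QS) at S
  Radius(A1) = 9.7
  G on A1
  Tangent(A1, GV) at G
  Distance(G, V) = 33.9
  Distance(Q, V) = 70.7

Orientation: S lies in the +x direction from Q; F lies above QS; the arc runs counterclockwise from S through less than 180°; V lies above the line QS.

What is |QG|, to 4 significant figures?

46.33

Checks: |FG| = 9.700 ✓; ∠(FG, GV) = 90.00° ✓; |GV| = 33.90 ✓; |QV| = 70.70 ✓.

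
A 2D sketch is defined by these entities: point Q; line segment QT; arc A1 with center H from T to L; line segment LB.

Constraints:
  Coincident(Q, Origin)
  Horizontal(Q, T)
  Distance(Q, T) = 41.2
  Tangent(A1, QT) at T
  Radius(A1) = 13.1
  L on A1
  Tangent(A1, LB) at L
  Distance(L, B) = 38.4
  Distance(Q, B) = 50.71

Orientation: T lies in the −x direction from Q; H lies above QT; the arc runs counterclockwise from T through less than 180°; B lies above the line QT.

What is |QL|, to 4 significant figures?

30.16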